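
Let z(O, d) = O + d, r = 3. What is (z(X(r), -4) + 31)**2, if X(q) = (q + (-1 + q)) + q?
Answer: 1225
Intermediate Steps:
X(q) = -1 + 3*q (X(q) = (-1 + 2*q) + q = -1 + 3*q)
(z(X(r), -4) + 31)**2 = (((-1 + 3*3) - 4) + 31)**2 = (((-1 + 9) - 4) + 31)**2 = ((8 - 4) + 31)**2 = (4 + 31)**2 = 35**2 = 1225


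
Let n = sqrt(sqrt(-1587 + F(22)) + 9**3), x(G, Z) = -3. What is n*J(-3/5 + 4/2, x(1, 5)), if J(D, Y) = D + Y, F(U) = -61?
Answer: -8*sqrt(729 + 4*I*sqrt(103))/5 ≈ -43.217 - 1.2024*I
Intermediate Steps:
n = sqrt(729 + 4*I*sqrt(103)) (n = sqrt(sqrt(-1587 - 61) + 9**3) = sqrt(sqrt(-1648) + 729) = sqrt(4*I*sqrt(103) + 729) = sqrt(729 + 4*I*sqrt(103)) ≈ 27.01 + 0.75148*I)
n*J(-3/5 + 4/2, x(1, 5)) = sqrt(729 + 4*I*sqrt(103))*((-3/5 + 4/2) - 3) = sqrt(729 + 4*I*sqrt(103))*((-3*1/5 + 4*(1/2)) - 3) = sqrt(729 + 4*I*sqrt(103))*((-3/5 + 2) - 3) = sqrt(729 + 4*I*sqrt(103))*(7/5 - 3) = sqrt(729 + 4*I*sqrt(103))*(-8/5) = -8*sqrt(729 + 4*I*sqrt(103))/5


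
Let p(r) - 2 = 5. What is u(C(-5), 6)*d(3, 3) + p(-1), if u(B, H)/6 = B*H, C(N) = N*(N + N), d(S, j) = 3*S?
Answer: 16207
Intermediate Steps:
p(r) = 7 (p(r) = 2 + 5 = 7)
C(N) = 2*N² (C(N) = N*(2*N) = 2*N²)
u(B, H) = 6*B*H (u(B, H) = 6*(B*H) = 6*B*H)
u(C(-5), 6)*d(3, 3) + p(-1) = (6*(2*(-5)²)*6)*(3*3) + 7 = (6*(2*25)*6)*9 + 7 = (6*50*6)*9 + 7 = 1800*9 + 7 = 16200 + 7 = 16207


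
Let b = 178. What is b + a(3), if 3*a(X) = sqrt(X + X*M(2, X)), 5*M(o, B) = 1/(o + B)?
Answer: 178 + sqrt(78)/15 ≈ 178.59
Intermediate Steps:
M(o, B) = 1/(5*(B + o)) (M(o, B) = 1/(5*(o + B)) = 1/(5*(B + o)))
a(X) = sqrt(X + X/(5*(2 + X)))/3 (a(X) = sqrt(X + X*(1/(5*(X + 2))))/3 = sqrt(X + X*(1/(5*(2 + X))))/3 = sqrt(X + X/(5*(2 + X)))/3)
b + a(3) = 178 + sqrt(5)*sqrt(3*(11 + 5*3)/(2 + 3))/15 = 178 + sqrt(5)*sqrt(3*(11 + 15)/5)/15 = 178 + sqrt(5)*sqrt(3*(1/5)*26)/15 = 178 + sqrt(5)*sqrt(78/5)/15 = 178 + sqrt(5)*(sqrt(390)/5)/15 = 178 + sqrt(78)/15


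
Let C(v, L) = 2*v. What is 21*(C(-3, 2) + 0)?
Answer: -126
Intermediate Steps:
21*(C(-3, 2) + 0) = 21*(2*(-3) + 0) = 21*(-6 + 0) = 21*(-6) = -126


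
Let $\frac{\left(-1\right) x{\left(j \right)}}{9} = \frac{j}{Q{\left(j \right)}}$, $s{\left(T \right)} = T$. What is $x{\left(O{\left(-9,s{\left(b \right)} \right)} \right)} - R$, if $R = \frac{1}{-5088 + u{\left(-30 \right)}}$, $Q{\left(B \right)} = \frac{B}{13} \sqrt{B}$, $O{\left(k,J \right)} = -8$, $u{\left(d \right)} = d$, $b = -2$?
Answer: $\frac{1}{5118} + \frac{117 i \sqrt{2}}{4} \approx 0.00019539 + 41.366 i$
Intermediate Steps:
$Q{\left(B \right)} = \frac{B^{\frac{3}{2}}}{13}$ ($Q{\left(B \right)} = B \frac{1}{13} \sqrt{B} = \frac{B}{13} \sqrt{B} = \frac{B^{\frac{3}{2}}}{13}$)
$R = - \frac{1}{5118}$ ($R = \frac{1}{-5088 - 30} = \frac{1}{-5118} = - \frac{1}{5118} \approx -0.00019539$)
$x{\left(j \right)} = - \frac{117}{\sqrt{j}}$ ($x{\left(j \right)} = - 9 \frac{j}{\frac{1}{13} j^{\frac{3}{2}}} = - 9 j \frac{13}{j^{\frac{3}{2}}} = - 9 \frac{13}{\sqrt{j}} = - \frac{117}{\sqrt{j}}$)
$x{\left(O{\left(-9,s{\left(b \right)} \right)} \right)} - R = - \frac{117}{2 i \sqrt{2}} - - \frac{1}{5118} = - 117 \left(- \frac{i \sqrt{2}}{4}\right) + \frac{1}{5118} = \frac{117 i \sqrt{2}}{4} + \frac{1}{5118} = \frac{1}{5118} + \frac{117 i \sqrt{2}}{4}$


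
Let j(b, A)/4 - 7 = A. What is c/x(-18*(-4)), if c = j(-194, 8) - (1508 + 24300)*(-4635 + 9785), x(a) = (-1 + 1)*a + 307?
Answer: -132911140/307 ≈ -4.3294e+5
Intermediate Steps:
j(b, A) = 28 + 4*A
x(a) = 307 (x(a) = 0*a + 307 = 0 + 307 = 307)
c = -132911140 (c = (28 + 4*8) - (1508 + 24300)*(-4635 + 9785) = (28 + 32) - 25808*5150 = 60 - 1*132911200 = 60 - 132911200 = -132911140)
c/x(-18*(-4)) = -132911140/307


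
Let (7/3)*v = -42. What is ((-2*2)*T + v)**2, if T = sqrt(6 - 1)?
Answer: 404 + 144*sqrt(5) ≈ 725.99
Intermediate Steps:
v = -18 (v = (3/7)*(-42) = -18)
T = sqrt(5) ≈ 2.2361
((-2*2)*T + v)**2 = ((-2*2)*sqrt(5) - 18)**2 = (-4*sqrt(5) - 18)**2 = (-18 - 4*sqrt(5))**2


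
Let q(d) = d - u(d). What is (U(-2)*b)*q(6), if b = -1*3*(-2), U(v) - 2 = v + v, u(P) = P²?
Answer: 360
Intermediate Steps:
U(v) = 2 + 2*v (U(v) = 2 + (v + v) = 2 + 2*v)
q(d) = d - d²
b = 6 (b = -3*(-2) = 6)
(U(-2)*b)*q(6) = ((2 + 2*(-2))*6)*(6*(1 - 1*6)) = ((2 - 4)*6)*(6*(1 - 6)) = (-2*6)*(6*(-5)) = -12*(-30) = 360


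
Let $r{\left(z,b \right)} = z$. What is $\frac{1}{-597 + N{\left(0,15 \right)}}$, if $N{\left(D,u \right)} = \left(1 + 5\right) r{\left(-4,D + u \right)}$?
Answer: $- \frac{1}{621} \approx -0.0016103$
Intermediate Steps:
$N{\left(D,u \right)} = -24$ ($N{\left(D,u \right)} = \left(1 + 5\right) \left(-4\right) = 6 \left(-4\right) = -24$)
$\frac{1}{-597 + N{\left(0,15 \right)}} = \frac{1}{-597 - 24} = \frac{1}{-621} = - \frac{1}{621}$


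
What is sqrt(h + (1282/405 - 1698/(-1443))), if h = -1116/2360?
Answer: sqrt(25241070684830)/2554110 ≈ 1.9670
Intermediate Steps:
h = -279/590 (h = -1116*1/2360 = -279/590 ≈ -0.47288)
sqrt(h + (1282/405 - 1698/(-1443))) = sqrt(-279/590 + (1282/405 - 1698/(-1443))) = sqrt(-279/590 + (1282*(1/405) - 1698*(-1/1443))) = sqrt(-279/590 + (1282/405 + 566/481)) = sqrt(-279/590 + 845872/194805) = sqrt(88942777/22986990) = sqrt(25241070684830)/2554110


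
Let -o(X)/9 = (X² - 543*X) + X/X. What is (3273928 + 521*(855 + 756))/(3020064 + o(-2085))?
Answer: -4113259/46294365 ≈ -0.088850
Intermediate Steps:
o(X) = -9 - 9*X² + 4887*X (o(X) = -9*((X² - 543*X) + X/X) = -9*((X² - 543*X) + 1) = -9*(1 + X² - 543*X) = -9 - 9*X² + 4887*X)
(3273928 + 521*(855 + 756))/(3020064 + o(-2085)) = (3273928 + 521*(855 + 756))/(3020064 + (-9 - 9*(-2085)² + 4887*(-2085))) = (3273928 + 521*1611)/(3020064 + (-9 - 9*4347225 - 10189395)) = (3273928 + 839331)/(3020064 + (-9 - 39125025 - 10189395)) = 4113259/(3020064 - 49314429) = 4113259/(-46294365) = 4113259*(-1/46294365) = -4113259/46294365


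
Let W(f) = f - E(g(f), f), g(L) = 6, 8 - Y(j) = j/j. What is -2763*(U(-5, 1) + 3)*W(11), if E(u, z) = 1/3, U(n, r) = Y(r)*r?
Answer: -294720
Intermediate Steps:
Y(j) = 7 (Y(j) = 8 - j/j = 8 - 1*1 = 8 - 1 = 7)
U(n, r) = 7*r
E(u, z) = ⅓
W(f) = -⅓ + f (W(f) = f - 1*⅓ = f - ⅓ = -⅓ + f)
-2763*(U(-5, 1) + 3)*W(11) = -2763*(7*1 + 3)*(-⅓ + 11) = -2763*(7 + 3)*32/3 = -27630*32/3 = -2763*320/3 = -294720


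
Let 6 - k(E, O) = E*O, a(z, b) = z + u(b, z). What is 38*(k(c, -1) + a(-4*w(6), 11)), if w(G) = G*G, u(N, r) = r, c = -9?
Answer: -11058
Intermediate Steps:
w(G) = G²
a(z, b) = 2*z (a(z, b) = z + z = 2*z)
k(E, O) = 6 - E*O
38*(k(c, -1) + a(-4*w(6), 11)) = 38*((6 - 1*(-9)*(-1)) + 2*(-4*6²)) = 38*((6 - 9) + 2*(-4*36)) = 38*(-3 + 2*(-144)) = 38*(-3 - 288) = 38*(-291) = -11058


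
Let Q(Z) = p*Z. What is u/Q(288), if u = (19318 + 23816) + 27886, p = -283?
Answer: -17755/20376 ≈ -0.87137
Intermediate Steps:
u = 71020 (u = 43134 + 27886 = 71020)
Q(Z) = -283*Z
u/Q(288) = 71020/((-283*288)) = 71020/(-81504) = 71020*(-1/81504) = -17755/20376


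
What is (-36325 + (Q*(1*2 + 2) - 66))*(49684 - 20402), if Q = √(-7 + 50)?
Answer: -1065601262 + 117128*√43 ≈ -1.0648e+9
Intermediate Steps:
Q = √43 ≈ 6.5574
(-36325 + (Q*(1*2 + 2) - 66))*(49684 - 20402) = (-36325 + (√43*(1*2 + 2) - 66))*(49684 - 20402) = (-36325 + (√43*(2 + 2) - 66))*29282 = (-36325 + (√43*4 - 66))*29282 = (-36325 + (4*√43 - 66))*29282 = (-36325 + (-66 + 4*√43))*29282 = (-36391 + 4*√43)*29282 = -1065601262 + 117128*√43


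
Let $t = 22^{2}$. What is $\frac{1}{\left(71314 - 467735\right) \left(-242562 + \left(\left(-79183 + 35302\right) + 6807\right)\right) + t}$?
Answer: $\frac{1}{110853583240} \approx 9.0209 \cdot 10^{-12}$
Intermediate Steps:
$t = 484$
$\frac{1}{\left(71314 - 467735\right) \left(-242562 + \left(\left(-79183 + 35302\right) + 6807\right)\right) + t} = \frac{1}{\left(71314 - 467735\right) \left(-242562 + \left(\left(-79183 + 35302\right) + 6807\right)\right) + 484} = \frac{1}{- 396421 \left(-242562 + \left(-43881 + 6807\right)\right) + 484} = \frac{1}{- 396421 \left(-242562 - 37074\right) + 484} = \frac{1}{\left(-396421\right) \left(-279636\right) + 484} = \frac{1}{110853582756 + 484} = \frac{1}{110853583240}$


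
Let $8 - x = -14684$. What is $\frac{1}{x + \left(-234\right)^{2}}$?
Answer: $\frac{1}{69448} \approx 1.4399 \cdot 10^{-5}$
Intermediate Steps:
$x = 14692$ ($x = 8 - -14684 = 8 + 14684 = 14692$)
$\frac{1}{x + \left(-234\right)^{2}} = \frac{1}{14692 + \left(-234\right)^{2}} = \frac{1}{14692 + 54756} = \frac{1}{69448}$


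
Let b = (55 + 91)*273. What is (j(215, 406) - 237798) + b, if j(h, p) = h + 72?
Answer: -197653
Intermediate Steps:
j(h, p) = 72 + h
b = 39858 (b = 146*273 = 39858)
(j(215, 406) - 237798) + b = ((72 + 215) - 237798) + 39858 = (287 - 237798) + 39858 = -237511 + 39858 = -197653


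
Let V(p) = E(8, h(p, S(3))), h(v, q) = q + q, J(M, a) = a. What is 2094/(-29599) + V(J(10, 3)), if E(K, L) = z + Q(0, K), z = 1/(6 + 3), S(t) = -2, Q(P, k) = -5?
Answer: -1321202/266391 ≈ -4.9596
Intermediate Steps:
z = ⅑ (z = 1/9 = ⅑ ≈ 0.11111)
h(v, q) = 2*q
E(K, L) = -44/9 (E(K, L) = ⅑ - 5 = -44/9)
V(p) = -44/9
2094/(-29599) + V(J(10, 3)) = 2094/(-29599) - 44/9 = 2094*(-1/29599) - 44/9 = -2094/29599 - 44/9 = -1321202/266391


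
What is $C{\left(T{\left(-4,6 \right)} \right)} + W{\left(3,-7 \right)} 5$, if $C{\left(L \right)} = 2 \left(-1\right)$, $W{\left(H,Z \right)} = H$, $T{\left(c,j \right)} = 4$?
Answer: $13$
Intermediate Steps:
$C{\left(L \right)} = -2$
$C{\left(T{\left(-4,6 \right)} \right)} + W{\left(3,-7 \right)} 5 = -2 + 3 \cdot 5 = -2 + 15 = 13$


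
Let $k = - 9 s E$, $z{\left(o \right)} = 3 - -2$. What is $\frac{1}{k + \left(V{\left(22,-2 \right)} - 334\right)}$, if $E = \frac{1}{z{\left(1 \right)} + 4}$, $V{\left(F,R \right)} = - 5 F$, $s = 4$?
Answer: $- \frac{1}{448} \approx -0.0022321$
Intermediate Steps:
$z{\left(o \right)} = 5$ ($z{\left(o \right)} = 3 + 2 = 5$)
$E = \frac{1}{9}$ ($E = \frac{1}{5 + 4} = \frac{1}{9} \approx 0.11111$)
$k = -4$ ($k = \left(-9\right) 4 \cdot \frac{1}{9} = \left(-36\right) \frac{1}{9} = -4$)
$\frac{1}{k + \left(V{\left(22,-2 \right)} - 334\right)} = \frac{1}{-4 - 444} = \frac{1}{-448} = - \frac{1}{448}$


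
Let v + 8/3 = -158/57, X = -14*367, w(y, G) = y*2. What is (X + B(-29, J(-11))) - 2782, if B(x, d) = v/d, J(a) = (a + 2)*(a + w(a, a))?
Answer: -134077990/16929 ≈ -7920.0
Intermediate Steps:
w(y, G) = 2*y
X = -5138
J(a) = 3*a*(2 + a) (J(a) = (a + 2)*(a + 2*a) = (2 + a)*(3*a) = 3*a*(2 + a))
v = -310/57 (v = -8/3 - 158/57 = -310/57 ≈ -5.4386)
B(x, d) = -310/(57*d)
(X + B(-29, J(-11))) - 2782 = (-5138 - 310*(-1/(33*(2 - 11)))/57) - 2782 = (-5138 - 310/(57*(3*(-11)*(-9)))) - 2782 = (-5138 - 310/57/297) - 2782 = (-5138 - 310/57*1/297) - 2782 = (-5138 - 310/16929) - 2782 = -86981512/16929 - 2782 = -134077990/16929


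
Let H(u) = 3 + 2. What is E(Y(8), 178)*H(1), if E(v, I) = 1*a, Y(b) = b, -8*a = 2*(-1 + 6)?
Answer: -25/4 ≈ -6.2500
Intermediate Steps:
H(u) = 5
a = -5/4 (a = -(-1 + 6)/4 = -5/4 ≈ -1.2500)
E(v, I) = -5/4 (E(v, I) = 1*(-5/4) = -5/4)
E(Y(8), 178)*H(1) = -5/4*5 = -25/4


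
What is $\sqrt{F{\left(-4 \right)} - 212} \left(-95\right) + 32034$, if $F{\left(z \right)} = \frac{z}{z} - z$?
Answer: $32034 - 285 i \sqrt{23} \approx 32034.0 - 1366.8 i$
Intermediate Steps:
$F{\left(z \right)} = 1 - z$
$\sqrt{F{\left(-4 \right)} - 212} \left(-95\right) + 32034 = \sqrt{\left(1 - -4\right) - 212} \left(-95\right) + 32034 = \sqrt{\left(1 + 4\right) - 212} \left(-95\right) + 32034 = \sqrt{5 - 212} \left(-95\right) + 32034 = \sqrt{-207} \left(-95\right) + 32034 = 3 i \sqrt{23} \left(-95\right) + 32034 = - 285 i \sqrt{23} + 32034 = 32034 - 285 i \sqrt{23}$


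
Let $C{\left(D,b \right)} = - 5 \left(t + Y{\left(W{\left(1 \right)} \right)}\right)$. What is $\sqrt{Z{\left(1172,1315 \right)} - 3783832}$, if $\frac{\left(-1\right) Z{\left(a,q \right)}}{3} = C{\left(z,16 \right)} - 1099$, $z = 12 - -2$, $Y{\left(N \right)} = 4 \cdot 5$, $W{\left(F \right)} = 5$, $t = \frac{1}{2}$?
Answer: $\frac{7 i \sqrt{308590}}{2} \approx 1944.3 i$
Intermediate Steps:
$t = \frac{1}{2} \approx 0.5$
$Y{\left(N \right)} = 20$
$z = 14$ ($z = 12 + 2 = 14$)
$C{\left(D,b \right)} = - \frac{205}{2}$ ($C{\left(D,b \right)} = - 5 \left(\frac{1}{2} + 20\right) = \left(-5\right) \frac{41}{2} = - \frac{205}{2}$)
$Z{\left(a,q \right)} = \frac{7209}{2}$ ($Z{\left(a,q \right)} = - 3 \left(- \frac{205}{2} - 1099\right) = \left(-3\right) \left(- \frac{2403}{2}\right) = \frac{7209}{2}$)
$\sqrt{Z{\left(1172,1315 \right)} - 3783832} = \sqrt{\frac{7209}{2} - 3783832} = \sqrt{- \frac{7560455}{2}} = \frac{7 i \sqrt{308590}}{2}$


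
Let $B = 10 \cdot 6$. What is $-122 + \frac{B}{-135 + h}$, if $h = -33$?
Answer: $- \frac{1713}{14} \approx -122.36$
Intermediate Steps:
$B = 60$
$-122 + \frac{B}{-135 + h} = -122 + \frac{1}{-135 - 33} \cdot 60 = -122 + \frac{1}{-168} \cdot 60 = -122 - \frac{5}{14} = - \frac{1713}{14}$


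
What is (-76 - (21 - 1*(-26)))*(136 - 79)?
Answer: -7011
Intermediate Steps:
(-76 - (21 - 1*(-26)))*(136 - 79) = (-76 - (21 + 26))*57 = (-76 - 1*47)*57 = (-76 - 47)*57 = -123*57 = -7011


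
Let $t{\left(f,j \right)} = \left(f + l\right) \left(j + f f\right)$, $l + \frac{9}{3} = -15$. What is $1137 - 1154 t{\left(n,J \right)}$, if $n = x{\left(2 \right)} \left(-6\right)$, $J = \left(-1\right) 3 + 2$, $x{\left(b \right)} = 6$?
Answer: $80700357$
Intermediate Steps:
$l = -18$ ($l = -3 - 15 = -18$)
$J = -1$ ($J = -3 + 2 = -1$)
$n = -36$ ($n = 6 \left(-6\right) = -36$)
$t{\left(f,j \right)} = \left(-18 + f\right) \left(j + f^{2}\right)$ ($t{\left(f,j \right)} = \left(f - 18\right) \left(j + f f\right) = \left(-18 + f\right) \left(j + f^{2}\right)$)
$1137 - 1154 t{\left(n,J \right)} = 1137 - 1154 \left(\left(-36\right)^{3} - -18 - 18 \left(-36\right)^{2} - -36\right) = 1137 - 1154 \left(-46656 + 18 - 23328 + 36\right) = 1137 - -80699220 = 1137 + 80699220 = 80700357$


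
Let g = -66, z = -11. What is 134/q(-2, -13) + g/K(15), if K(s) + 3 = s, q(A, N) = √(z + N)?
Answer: -11/2 - 67*I*√6/6 ≈ -5.5 - 27.353*I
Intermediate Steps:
q(A, N) = √(-11 + N)
K(s) = -3 + s
134/q(-2, -13) + g/K(15) = 134/(√(-11 - 13)) - 66/(-3 + 15) = 134/(√(-24)) - 66/12 = 134/((2*I*√6)) - 66*1/12 = 134*(-I*√6/12) - 11/2 = -67*I*√6/6 - 11/2 = -11/2 - 67*I*√6/6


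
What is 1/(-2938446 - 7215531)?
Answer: -1/10153977 ≈ -9.8484e-8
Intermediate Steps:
1/(-2938446 - 7215531) = 1/(-10153977) = -1/10153977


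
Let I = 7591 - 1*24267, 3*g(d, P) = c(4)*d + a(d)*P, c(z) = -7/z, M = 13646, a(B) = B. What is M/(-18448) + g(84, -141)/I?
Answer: -19228005/38454856 ≈ -0.50002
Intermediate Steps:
g(d, P) = -7*d/12 + P*d/3 (g(d, P) = ((-7/4)*d + d*P)/3 = ((-7*¼)*d + P*d)/3 = (-7*d/4 + P*d)/3 = -7*d/12 + P*d/3)
I = -16676 (I = 7591 - 24267 = -16676)
M/(-18448) + g(84, -141)/I = 13646/(-18448) + ((1/12)*84*(-7 + 4*(-141)))/(-16676) = 13646*(-1/18448) + ((1/12)*84*(-7 - 564))*(-1/16676) = -6823/9224 + ((1/12)*84*(-571))*(-1/16676) = -6823/9224 - 3997*(-1/16676) = -6823/9224 + 3997/16676 = -19228005/38454856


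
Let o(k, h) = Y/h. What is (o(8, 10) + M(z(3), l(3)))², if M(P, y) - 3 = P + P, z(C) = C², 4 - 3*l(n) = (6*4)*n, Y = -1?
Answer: 43681/100 ≈ 436.81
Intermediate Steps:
o(k, h) = -1/h
l(n) = 4/3 - 8*n (l(n) = 4/3 - 6*4*n/3 = 4/3 - 8*n)
M(P, y) = 3 + 2*P (M(P, y) = 3 + (P + P) = 3 + 2*P)
(o(8, 10) + M(z(3), l(3)))² = (-1/10 + (3 + 2*3²))² = (-1*⅒ + (3 + 2*9))² = (-⅒ + (3 + 18))² = (-⅒ + 21)² = (209/10)² = 43681/100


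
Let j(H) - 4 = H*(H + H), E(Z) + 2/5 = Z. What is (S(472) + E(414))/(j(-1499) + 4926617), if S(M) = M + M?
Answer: 6788/47103115 ≈ 0.00014411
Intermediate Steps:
E(Z) = -⅖ + Z
S(M) = 2*M
j(H) = 4 + 2*H² (j(H) = 4 + H*(H + H) = 4 + H*(2*H) = 4 + 2*H²)
(S(472) + E(414))/(j(-1499) + 4926617) = (2*472 + (-⅖ + 414))/((4 + 2*(-1499)²) + 4926617) = (944 + 2068/5)/((4 + 2*2247001) + 4926617) = 6788/(5*((4 + 4494002) + 4926617)) = 6788/(5*(4494006 + 4926617)) = (6788/5)/9420623 = (6788/5)*(1/9420623) = 6788/47103115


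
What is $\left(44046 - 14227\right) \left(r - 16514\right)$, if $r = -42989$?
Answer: $-1774319957$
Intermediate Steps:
$\left(44046 - 14227\right) \left(r - 16514\right) = \left(44046 - 14227\right) \left(-42989 - 16514\right) = 29819 \left(-59503\right) = -1774319957$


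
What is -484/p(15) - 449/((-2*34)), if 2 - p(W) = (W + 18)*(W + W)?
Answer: 119131/16796 ≈ 7.0928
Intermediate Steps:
p(W) = 2 - 2*W*(18 + W) (p(W) = 2 - (W + 18)*(W + W) = 2 - (18 + W)*2*W = 2 - 2*W*(18 + W))
-484/p(15) - 449/((-2*34)) = -484/(2 - 36*15 - 2*15²) - 449/((-2*34)) = -484/(2 - 540 - 2*225) - 449/(-68) = -484/(2 - 540 - 450) - 449*(-1/68) = -484/(-988) + 449/68 = -484*(-1/988) + 449/68 = 121/247 + 449/68 = 119131/16796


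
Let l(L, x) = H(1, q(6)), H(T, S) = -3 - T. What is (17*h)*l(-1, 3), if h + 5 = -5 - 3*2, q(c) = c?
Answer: 1088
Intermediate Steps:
l(L, x) = -4 (l(L, x) = -3 - 1*1 = -3 - 1 = -4)
h = -16 (h = -5 + (-5 - 3*2) = -5 + (-5 - 6) = -5 - 11 = -16)
(17*h)*l(-1, 3) = (17*(-16))*(-4) = -272*(-4) = 1088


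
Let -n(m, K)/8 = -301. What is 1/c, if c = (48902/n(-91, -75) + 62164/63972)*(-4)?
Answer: -687699/58536601 ≈ -0.011748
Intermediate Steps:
n(m, K) = 2408 (n(m, K) = -8*(-301) = 2408)
c = -58536601/687699 (c = (48902/2408 + 62164/63972)*(-4) = (48902*(1/2408) + 62164*(1/63972))*(-4) = (3493/172 + 15541/15993)*(-4) = (58536601/2750796)*(-4) = -58536601/687699 ≈ -85.120)
1/c = 1/(-58536601/687699) = -687699/58536601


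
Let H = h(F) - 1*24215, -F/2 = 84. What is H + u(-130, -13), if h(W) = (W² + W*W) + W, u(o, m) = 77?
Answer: 32142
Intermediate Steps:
F = -168 (F = -2*84 = -168)
h(W) = W + 2*W² (h(W) = (W² + W²) + W = 2*W² + W = W + 2*W²)
H = 32065 (H = -168*(1 + 2*(-168)) - 1*24215 = -168*(1 - 336) - 24215 = -168*(-335) - 24215 = 56280 - 24215 = 32065)
H + u(-130, -13) = 32065 + 77 = 32142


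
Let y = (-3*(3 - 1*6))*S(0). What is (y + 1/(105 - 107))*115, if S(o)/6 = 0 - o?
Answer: -115/2 ≈ -57.500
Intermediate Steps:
S(o) = -6*o (S(o) = 6*(0 - o) = 6*(-o) = -6*o)
y = 0 (y = (-3*(3 - 1*6))*(-6*0) = -3*(3 - 6)*0 = -3*(-3)*0 = 9*0 = 0)
(y + 1/(105 - 107))*115 = (0 + 1/(105 - 107))*115 = (0 + 1/(-2))*115 = (0 - ½)*115 = -½*115 = -115/2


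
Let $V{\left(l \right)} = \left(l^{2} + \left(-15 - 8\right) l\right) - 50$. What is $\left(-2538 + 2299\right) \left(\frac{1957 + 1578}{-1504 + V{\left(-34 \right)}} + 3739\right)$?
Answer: $- \frac{343995329}{384} \approx -8.9582 \cdot 10^{5}$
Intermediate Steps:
$V{\left(l \right)} = -50 + l^{2} - 23 l$ ($V{\left(l \right)} = \left(l^{2} - 23 l\right) - 50 = -50 + l^{2} - 23 l$)
$\left(-2538 + 2299\right) \left(\frac{1957 + 1578}{-1504 + V{\left(-34 \right)}} + 3739\right) = \left(-2538 + 2299\right) \left(\frac{1957 + 1578}{-1504 - \left(-732 - 1156\right)} + 3739\right) = - 239 \left(\frac{3535}{-1504 + \left(-50 + 1156 + 782\right)} + 3739\right) = - 239 \left(\frac{3535}{-1504 + 1888} + 3739\right) = - 239 \left(\frac{3535}{384} + 3739\right) = \left(-239\right) \frac{1439311}{384} = - \frac{343995329}{384}$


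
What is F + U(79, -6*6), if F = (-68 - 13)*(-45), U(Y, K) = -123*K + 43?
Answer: 8116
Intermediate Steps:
U(Y, K) = 43 - 123*K
F = 3645 (F = -81*(-45) = 3645)
F + U(79, -6*6) = 3645 + (43 - (-738)*6) = 3645 + (43 - 123*(-36)) = 3645 + (43 + 4428) = 3645 + 4471 = 8116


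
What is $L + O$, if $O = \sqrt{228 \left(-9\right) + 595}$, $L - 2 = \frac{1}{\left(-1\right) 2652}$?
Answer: $\frac{5303}{2652} + i \sqrt{1457} \approx 1.9996 + 38.171 i$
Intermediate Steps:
$L = \frac{5303}{2652}$ ($L = 2 + \frac{1}{\left(-1\right) 2652} = 2 + \frac{1}{-2652} = 2 - \frac{1}{2652} = \frac{5303}{2652} \approx 1.9996$)
$O = i \sqrt{1457}$ ($O = \sqrt{-2052 + 595} = \sqrt{-1457} = i \sqrt{1457} \approx 38.171 i$)
$L + O = \frac{5303}{2652} + i \sqrt{1457}$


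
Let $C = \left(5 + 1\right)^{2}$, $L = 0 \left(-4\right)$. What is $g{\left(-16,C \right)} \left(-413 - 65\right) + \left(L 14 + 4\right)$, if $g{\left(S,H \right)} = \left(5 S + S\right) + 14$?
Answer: $39200$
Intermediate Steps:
$L = 0$
$C = 36$ ($C = 6^{2} = 36$)
$g{\left(S,H \right)} = 14 + 6 S$ ($g{\left(S,H \right)} = 6 S + 14 = 14 + 6 S$)
$g{\left(-16,C \right)} \left(-413 - 65\right) + \left(L 14 + 4\right) = \left(14 + 6 \left(-16\right)\right) \left(-413 - 65\right) + \left(0 \cdot 14 + 4\right) = \left(14 - 96\right) \left(-478\right) + \left(0 + 4\right) = \left(-82\right) \left(-478\right) + 4 = 39196 + 4 = 39200$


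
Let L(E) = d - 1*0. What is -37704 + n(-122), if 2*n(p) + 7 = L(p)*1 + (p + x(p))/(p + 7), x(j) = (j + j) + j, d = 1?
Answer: -4336061/115 ≈ -37705.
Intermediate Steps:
x(j) = 3*j (x(j) = 2*j + j = 3*j)
L(E) = 1 (L(E) = 1 - 1*0 = 1 + 0 = 1)
n(p) = -3 + 2*p/(7 + p) (n(p) = -7/2 + (1*1 + (p + 3*p)/(p + 7))/2 = -7/2 + (1 + (4*p)/(7 + p))/2 = -7/2 + (1 + 4*p/(7 + p))/2 = -7/2 + (1/2 + 2*p/(7 + p)) = -3 + 2*p/(7 + p))
-37704 + n(-122) = -37704 + (-21 - 1*(-122))/(7 - 122) = -37704 + (-21 + 122)/(-115) = -37704 - 1/115*101 = -37704 - 101/115 = -4336061/115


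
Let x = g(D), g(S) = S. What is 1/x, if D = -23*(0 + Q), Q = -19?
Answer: 1/437 ≈ 0.0022883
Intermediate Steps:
D = 437 (D = -23*(0 - 19) = -23*(-19) = 437)
x = 437
1/x = 1/437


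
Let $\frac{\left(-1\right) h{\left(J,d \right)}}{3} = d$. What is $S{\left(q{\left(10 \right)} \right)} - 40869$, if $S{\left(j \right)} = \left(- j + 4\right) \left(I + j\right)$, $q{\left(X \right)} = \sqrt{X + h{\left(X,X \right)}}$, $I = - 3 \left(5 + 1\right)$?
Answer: $-40921 + 44 i \sqrt{5} \approx -40921.0 + 98.387 i$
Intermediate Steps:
$h{\left(J,d \right)} = - 3 d$
$I = -18$ ($I = \left(-3\right) 6 = -18$)
$q{\left(X \right)} = \sqrt{2} \sqrt{- X}$ ($q{\left(X \right)} = \sqrt{X - 3 X} = \sqrt{- 2 X} = \sqrt{2} \sqrt{- X}$)
$S{\left(j \right)} = \left(-18 + j\right) \left(4 - j\right)$ ($S{\left(j \right)} = \left(- j + 4\right) \left(-18 + j\right) = \left(4 - j\right) \left(-18 + j\right) = \left(-18 + j\right) \left(4 - j\right)$)
$S{\left(q{\left(10 \right)} \right)} - 40869 = \left(-72 - \left(\sqrt{2} \sqrt{\left(-1\right) 10}\right)^{2} + 22 \sqrt{2} \sqrt{\left(-1\right) 10}\right) - 40869 = \left(-72 - \left(\sqrt{2} \sqrt{-10}\right)^{2} + 22 \sqrt{2} \sqrt{-10}\right) - 40869 = \left(-72 - \left(\sqrt{2} i \sqrt{10}\right)^{2} + 22 \sqrt{2} i \sqrt{10}\right) - 40869 = \left(-72 - \left(2 i \sqrt{5}\right)^{2} + 22 \cdot 2 i \sqrt{5}\right) - 40869 = \left(-72 - -20 + 44 i \sqrt{5}\right) - 40869 = \left(-72 + 20 + 44 i \sqrt{5}\right) - 40869 = \left(-52 + 44 i \sqrt{5}\right) - 40869 = -40921 + 44 i \sqrt{5}$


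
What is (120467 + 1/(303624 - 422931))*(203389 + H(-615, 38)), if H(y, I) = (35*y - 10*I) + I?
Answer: 2608935177032096/119307 ≈ 2.1867e+10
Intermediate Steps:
H(y, I) = -9*I + 35*y (H(y, I) = (-10*I + 35*y) + I = -9*I + 35*y)
(120467 + 1/(303624 - 422931))*(203389 + H(-615, 38)) = (120467 + 1/(303624 - 422931))*(203389 + (-9*38 + 35*(-615))) = (120467 + 1/(-119307))*(203389 + (-342 - 21525)) = (120467 - 1/119307)*(203389 - 21867) = (14372556368/119307)*181522 = 2608935177032096/119307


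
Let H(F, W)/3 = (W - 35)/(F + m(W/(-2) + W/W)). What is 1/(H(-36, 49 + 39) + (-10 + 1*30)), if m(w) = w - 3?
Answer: 82/1481 ≈ 0.055368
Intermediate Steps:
m(w) = -3 + w
H(F, W) = 3*(-35 + W)/(-2 + F - W/2) (H(F, W) = 3*((W - 35)/(F + (-3 + (W/(-2) + W/W)))) = 3*((-35 + W)/(F + (-3 + (W*(-½) + 1)))) = 3*((-35 + W)/(F + (-3 + (-W/2 + 1)))) = 3*((-35 + W)/(F + (-3 + (1 - W/2)))) = 3*((-35 + W)/(F + (-2 - W/2))) = 3*((-35 + W)/(-2 + F - W/2)) = 3*(-35 + W)/(-2 + F - W/2))
1/(H(-36, 49 + 39) + (-10 + 1*30)) = 1/(6*(35 - (49 + 39))/(4 + (49 + 39) - 2*(-36)) + (-10 + 1*30)) = 1/(6*(35 - 1*88)/(4 + 88 + 72) + (-10 + 30)) = 1/(6*(35 - 88)/164 + 20) = 1/(6*(1/164)*(-53) + 20) = 1/(-159/82 + 20) = 1/(1481/82) = 82/1481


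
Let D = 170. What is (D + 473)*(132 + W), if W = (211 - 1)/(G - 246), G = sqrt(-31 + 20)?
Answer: 5104072272/60527 - 135030*I*sqrt(11)/60527 ≈ 84327.0 - 7.3991*I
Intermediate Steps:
G = I*sqrt(11) (G = sqrt(-11) = I*sqrt(11) ≈ 3.3166*I)
W = 210/(-246 + I*sqrt(11)) (W = (211 - 1)/(I*sqrt(11) - 246) = 210/(-246 + I*sqrt(11)) ≈ -0.8535 - 0.011507*I)
(D + 473)*(132 + W) = (170 + 473)*(132 + (-51660/60527 - 210*I*sqrt(11)/60527)) = 643*(7937904/60527 - 210*I*sqrt(11)/60527) = 5104072272/60527 - 135030*I*sqrt(11)/60527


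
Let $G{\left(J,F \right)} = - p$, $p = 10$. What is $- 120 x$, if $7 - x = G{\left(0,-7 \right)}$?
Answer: $-2040$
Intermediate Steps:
$G{\left(J,F \right)} = -10$ ($G{\left(J,F \right)} = \left(-1\right) 10 = -10$)
$x = 17$ ($x = 7 - -10 = 7 + 10 = 17$)
$- 120 x = \left(-120\right) 17 = -2040$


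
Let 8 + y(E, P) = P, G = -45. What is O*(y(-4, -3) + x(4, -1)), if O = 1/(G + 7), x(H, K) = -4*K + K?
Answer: 4/19 ≈ 0.21053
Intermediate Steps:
x(H, K) = -3*K
y(E, P) = -8 + P
O = -1/38 (O = 1/(-45 + 7) = 1/(-38) = -1/38 ≈ -0.026316)
O*(y(-4, -3) + x(4, -1)) = -((-8 - 3) - 3*(-1))/38 = -(-11 + 3)/38 = -1/38*(-8) = 4/19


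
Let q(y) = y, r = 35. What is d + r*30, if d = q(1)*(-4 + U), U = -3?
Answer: 1043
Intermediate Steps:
d = -7 (d = 1*(-4 - 3) = 1*(-7) = -7)
d + r*30 = -7 + 35*30 = -7 + 1050 = 1043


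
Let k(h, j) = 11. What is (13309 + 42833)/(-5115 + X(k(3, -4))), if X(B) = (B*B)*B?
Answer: -28071/1892 ≈ -14.837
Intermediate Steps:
X(B) = B³ (X(B) = B²*B = B³)
(13309 + 42833)/(-5115 + X(k(3, -4))) = (13309 + 42833)/(-5115 + 11³) = 56142/(-5115 + 1331) = 56142/(-3784) = 56142*(-1/3784) = -28071/1892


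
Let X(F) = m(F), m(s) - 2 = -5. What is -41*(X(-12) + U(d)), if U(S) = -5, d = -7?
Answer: 328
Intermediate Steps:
m(s) = -3 (m(s) = 2 - 5 = -3)
X(F) = -3
-41*(X(-12) + U(d)) = -41*(-3 - 5) = -41*(-8) = 328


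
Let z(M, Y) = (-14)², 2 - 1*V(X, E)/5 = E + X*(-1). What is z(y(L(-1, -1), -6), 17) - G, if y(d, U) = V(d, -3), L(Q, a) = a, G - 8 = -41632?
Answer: 41820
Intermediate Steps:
G = -41624 (G = 8 - 41632 = -41624)
V(X, E) = 10 - 5*E + 5*X (V(X, E) = 10 - 5*(E + X*(-1)) = 10 - 5*(E - X) = 10 + (-5*E + 5*X) = 10 - 5*E + 5*X)
y(d, U) = 25 + 5*d (y(d, U) = 10 - 5*(-3) + 5*d = 10 + 15 + 5*d = 25 + 5*d)
z(M, Y) = 196
z(y(L(-1, -1), -6), 17) - G = 196 - 1*(-41624) = 196 + 41624 = 41820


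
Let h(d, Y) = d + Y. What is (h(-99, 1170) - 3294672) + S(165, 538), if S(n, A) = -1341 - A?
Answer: -3295480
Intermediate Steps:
h(d, Y) = Y + d
(h(-99, 1170) - 3294672) + S(165, 538) = ((1170 - 99) - 3294672) + (-1341 - 1*538) = (1071 - 3294672) + (-1341 - 538) = -3293601 - 1879 = -3295480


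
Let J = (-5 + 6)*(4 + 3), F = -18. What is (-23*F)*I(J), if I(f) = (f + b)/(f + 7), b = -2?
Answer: 1035/7 ≈ 147.86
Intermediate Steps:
J = 7 (J = 1*7 = 7)
I(f) = (-2 + f)/(7 + f) (I(f) = (f - 2)/(f + 7) = (-2 + f)/(7 + f))
(-23*F)*I(J) = (-23*(-18))*((-2 + 7)/(7 + 7)) = 414*(5/14) = 1035/7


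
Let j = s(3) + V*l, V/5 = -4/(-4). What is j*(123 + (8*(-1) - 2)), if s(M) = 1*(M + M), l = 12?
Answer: 7458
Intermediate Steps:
V = 5 (V = 5*(-4/(-4)) = 5*(-4*(-¼)) = 5*1 = 5)
s(M) = 2*M (s(M) = 1*(2*M) = 2*M)
j = 66 (j = 2*3 + 5*12 = 6 + 60 = 66)
j*(123 + (8*(-1) - 2)) = 66*(123 + (8*(-1) - 2)) = 66*(123 + (-8 - 2)) = 66*(123 - 10) = 66*113 = 7458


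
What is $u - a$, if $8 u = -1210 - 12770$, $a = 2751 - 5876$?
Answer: $\frac{2755}{2} \approx 1377.5$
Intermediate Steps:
$a = -3125$ ($a = 2751 - 5876 = -3125$)
$u = - \frac{3495}{2}$ ($u = \frac{-1210 - 12770}{8} = \frac{1}{8} \left(-13980\right) = - \frac{3495}{2} \approx -1747.5$)
$u - a = - \frac{3495}{2} - -3125 = - \frac{3495}{2} + 3125 = \frac{2755}{2}$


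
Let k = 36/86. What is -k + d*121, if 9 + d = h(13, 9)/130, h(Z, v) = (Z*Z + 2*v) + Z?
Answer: -504925/559 ≈ -903.26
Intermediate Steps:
k = 18/43 (k = 36*(1/86) = 18/43 ≈ 0.41860)
h(Z, v) = Z + Z² + 2*v (h(Z, v) = (Z² + 2*v) + Z = Z + Z² + 2*v)
d = -97/13 (d = -9 + (13 + 13² + 2*9)/130 = -9 + (13 + 169 + 18)*(1/130) = -9 + 200*(1/130) = -9 + 20/13 = -97/13 ≈ -7.4615)
-k + d*121 = -1*18/43 - 97/13*121 = -18/43 - 11737/13 = -504925/559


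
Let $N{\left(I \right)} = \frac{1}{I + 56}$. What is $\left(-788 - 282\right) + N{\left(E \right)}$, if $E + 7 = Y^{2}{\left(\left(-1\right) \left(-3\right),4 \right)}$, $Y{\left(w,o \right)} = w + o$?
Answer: $- \frac{104859}{98} \approx -1070.0$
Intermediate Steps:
$Y{\left(w,o \right)} = o + w$
$E = 42$ ($E = -7 + \left(4 - -3\right)^{2} = -7 + \left(4 + 3\right)^{2} = -7 + 7^{2} = -7 + 49 = 42$)
$N{\left(I \right)} = \frac{1}{56 + I}$
$\left(-788 - 282\right) + N{\left(E \right)} = \left(-788 - 282\right) + \frac{1}{56 + 42} = -1070 + \frac{1}{98} = - \frac{104859}{98}$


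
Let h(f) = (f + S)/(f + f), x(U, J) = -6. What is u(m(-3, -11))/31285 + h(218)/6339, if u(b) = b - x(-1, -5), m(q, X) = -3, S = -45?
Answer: 13703717/86465608140 ≈ 0.00015849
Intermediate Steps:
h(f) = (-45 + f)/(2*f) (h(f) = (f - 45)/(f + f) = (-45 + f)/((2*f)) = (-45 + f)*(1/(2*f)) = (-45 + f)/(2*f))
u(b) = 6 + b (u(b) = b - 1*(-6) = b + 6 = 6 + b)
u(m(-3, -11))/31285 + h(218)/6339 = (6 - 3)/31285 + ((½)*(-45 + 218)/218)/6339 = 3*(1/31285) + ((½)*(1/218)*173)*(1/6339) = 3/31285 + (173/436)*(1/6339) = 3/31285 + 173/2763804 = 13703717/86465608140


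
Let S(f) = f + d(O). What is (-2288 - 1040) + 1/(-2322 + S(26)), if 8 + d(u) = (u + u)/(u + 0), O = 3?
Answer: -7661057/2302 ≈ -3328.0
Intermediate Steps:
d(u) = -6 (d(u) = -8 + (u + u)/(u + 0) = -8 + (2*u)/u = -8 + 2 = -6)
S(f) = -6 + f (S(f) = f - 6 = -6 + f)
(-2288 - 1040) + 1/(-2322 + S(26)) = (-2288 - 1040) + 1/(-2322 + (-6 + 26)) = -3328 + 1/(-2322 + 20) = -3328 + 1/(-2302) = -3328 - 1/2302 = -7661057/2302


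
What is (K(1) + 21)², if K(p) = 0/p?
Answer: 441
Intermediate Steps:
K(p) = 0
(K(1) + 21)² = (0 + 21)² = 21² = 441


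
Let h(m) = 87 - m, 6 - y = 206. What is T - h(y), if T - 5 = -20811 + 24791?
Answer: 3698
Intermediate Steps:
y = -200 (y = 6 - 1*206 = 6 - 206 = -200)
T = 3985 (T = 5 + (-20811 + 24791) = 5 + 3980 = 3985)
T - h(y) = 3985 - (87 - 1*(-200)) = 3985 - (87 + 200) = 3985 - 1*287 = 3985 - 287 = 3698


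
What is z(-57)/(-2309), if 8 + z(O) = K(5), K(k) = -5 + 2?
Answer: 11/2309 ≈ 0.0047640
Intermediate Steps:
K(k) = -3
z(O) = -11 (z(O) = -8 - 3 = -11)
z(-57)/(-2309) = -11/(-2309) = -11*(-1/2309) = 11/2309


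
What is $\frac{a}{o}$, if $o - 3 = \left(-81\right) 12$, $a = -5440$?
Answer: $\frac{320}{57} \approx 5.614$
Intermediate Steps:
$o = -969$ ($o = 3 - 972 = -969$)
$\frac{a}{o} = - \frac{5440}{-969} = \left(-5440\right) \left(- \frac{1}{969}\right) = \frac{320}{57}$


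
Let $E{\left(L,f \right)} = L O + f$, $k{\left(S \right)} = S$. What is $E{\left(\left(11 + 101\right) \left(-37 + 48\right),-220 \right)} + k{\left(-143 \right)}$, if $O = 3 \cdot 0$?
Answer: $-363$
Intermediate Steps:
$O = 0$
$E{\left(L,f \right)} = f$ ($E{\left(L,f \right)} = L 0 + f = 0 + f = f$)
$E{\left(\left(11 + 101\right) \left(-37 + 48\right),-220 \right)} + k{\left(-143 \right)} = -220 - 143 = -363$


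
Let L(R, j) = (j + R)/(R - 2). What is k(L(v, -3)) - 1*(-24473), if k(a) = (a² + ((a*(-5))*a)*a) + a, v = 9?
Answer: 8393705/343 ≈ 24471.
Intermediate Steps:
L(R, j) = (R + j)/(-2 + R)
k(a) = a + a² - 5*a³ (k(a) = (a² + ((-5*a)*a)*a) + a = (a² + (-5*a²)*a) + a = (a² - 5*a³) + a = a + a² - 5*a³)
k(L(v, -3)) - 1*(-24473) = ((9 - 3)/(-2 + 9))*(1 + (9 - 3)/(-2 + 9) - 5*(9 - 3)²/(-2 + 9)²) - 1*(-24473) = (6/7)*(1 + 6/7 - 5*(6/7)²) + 24473 = ((⅐)*6)*(1 + (⅐)*6 - 5*((⅐)*6)²) + 24473 = 6*(1 + 6/7 - 5*(6/7)²)/7 + 24473 = 6*(1 + 6/7 - 5*36/49)/7 + 24473 = 6*(1 + 6/7 - 180/49)/7 + 24473 = (6/7)*(-89/49) + 24473 = -534/343 + 24473 = 8393705/343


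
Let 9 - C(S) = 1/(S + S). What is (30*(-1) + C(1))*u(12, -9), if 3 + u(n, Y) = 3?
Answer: 0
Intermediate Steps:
C(S) = 9 - 1/(2*S) (C(S) = 9 - 1/(S + S) = 9 - 1/(2*S))
u(n, Y) = 0 (u(n, Y) = -3 + 3 = 0)
(30*(-1) + C(1))*u(12, -9) = (30*(-1) + (9 - ½/1))*0 = (-30 + (9 - ½*1))*0 = (-30 + (9 - ½))*0 = (-30 + 17/2)*0 = -43/2*0 = 0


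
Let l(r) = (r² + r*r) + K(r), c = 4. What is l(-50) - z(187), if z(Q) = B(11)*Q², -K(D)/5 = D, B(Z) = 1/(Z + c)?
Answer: 43781/15 ≈ 2918.7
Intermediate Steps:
B(Z) = 1/(4 + Z) (B(Z) = 1/(Z + 4) = 1/(4 + Z))
K(D) = -5*D
l(r) = -5*r + 2*r² (l(r) = (r² + r*r) - 5*r = (r² + r²) - 5*r = 2*r² - 5*r = -5*r + 2*r²)
z(Q) = Q²/15 (z(Q) = Q²/(4 + 11) = Q²/15)
l(-50) - z(187) = -50*(-5 + 2*(-50)) - 187²/15 = -50*(-5 - 100) - 34969/15 = -50*(-105) - 1*34969/15 = 5250 - 34969/15 = 43781/15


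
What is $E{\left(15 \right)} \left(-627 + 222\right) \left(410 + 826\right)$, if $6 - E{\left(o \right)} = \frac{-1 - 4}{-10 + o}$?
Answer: $-3504060$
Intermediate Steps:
$E{\left(o \right)} = 6 + \frac{5}{-10 + o}$ ($E{\left(o \right)} = 6 - \frac{-1 - 4}{-10 + o} = 6 - - \frac{5}{-10 + o} = 6 + \frac{5}{-10 + o}$)
$E{\left(15 \right)} \left(-627 + 222\right) \left(410 + 826\right) = \frac{-55 + 6 \cdot 15}{-10 + 15} \left(-627 + 222\right) \left(410 + 826\right) = \frac{-55 + 90}{5} \left(\left(-405\right) 1236\right) = \frac{1}{5} \cdot 35 \left(-500580\right) = 7 \left(-500580\right) = -3504060$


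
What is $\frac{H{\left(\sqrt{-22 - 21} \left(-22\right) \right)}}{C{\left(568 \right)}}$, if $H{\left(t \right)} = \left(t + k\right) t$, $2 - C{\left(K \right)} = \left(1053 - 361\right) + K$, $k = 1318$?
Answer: $\frac{10406}{629} + \frac{14498 i \sqrt{43}}{629} \approx 16.544 + 151.14 i$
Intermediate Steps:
$C{\left(K \right)} = -690 - K$ ($C{\left(K \right)} = 2 - \left(\left(1053 - 361\right) + K\right) = 2 - \left(692 + K\right) = -690 - K$)
$H{\left(t \right)} = t \left(1318 + t\right)$ ($H{\left(t \right)} = \left(t + 1318\right) t = \left(1318 + t\right) t = t \left(1318 + t\right)$)
$\frac{H{\left(\sqrt{-22 - 21} \left(-22\right) \right)}}{C{\left(568 \right)}} = \frac{\sqrt{-22 - 21} \left(-22\right) \left(1318 + \sqrt{-22 - 21} \left(-22\right)\right)}{-690 - 568} = \frac{\sqrt{-43} \left(-22\right) \left(1318 + \sqrt{-43} \left(-22\right)\right)}{-690 - 568} = \frac{i \sqrt{43} \left(-22\right) \left(1318 + i \sqrt{43} \left(-22\right)\right)}{-1258} = - 22 i \sqrt{43} \left(1318 - 22 i \sqrt{43}\right) \left(- \frac{1}{1258}\right) = \frac{11 i \sqrt{43} \left(1318 - 22 i \sqrt{43}\right)}{629}$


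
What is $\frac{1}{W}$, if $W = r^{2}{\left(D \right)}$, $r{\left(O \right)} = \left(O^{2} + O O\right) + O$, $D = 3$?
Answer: $\frac{1}{441} \approx 0.0022676$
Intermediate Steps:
$r{\left(O \right)} = O + 2 O^{2}$ ($r{\left(O \right)} = \left(O^{2} + O^{2}\right) + O = 2 O^{2} + O = O + 2 O^{2}$)
$W = 441$ ($W = \left(3 \left(1 + 2 \cdot 3\right)\right)^{2} = \left(3 \left(1 + 6\right)\right)^{2} = \left(3 \cdot 7\right)^{2} = 21^{2} = 441$)
$\frac{1}{W} = \frac{1}{441}$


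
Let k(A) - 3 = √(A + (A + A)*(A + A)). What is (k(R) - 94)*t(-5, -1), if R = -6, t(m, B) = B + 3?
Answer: -182 + 2*√138 ≈ -158.51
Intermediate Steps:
t(m, B) = 3 + B
k(A) = 3 + √(A + 4*A²) (k(A) = 3 + √(A + (A + A)*(A + A)) = 3 + √(A + (2*A)*(2*A)) = 3 + √(A + 4*A²))
(k(R) - 94)*t(-5, -1) = ((3 + √(-6*(1 + 4*(-6)))) - 94)*(3 - 1) = ((3 + √(-6*(1 - 24))) - 94)*2 = ((3 + √(-6*(-23))) - 94)*2 = ((3 + √138) - 94)*2 = (-91 + √138)*2 = -182 + 2*√138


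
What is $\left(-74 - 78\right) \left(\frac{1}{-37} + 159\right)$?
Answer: $- \frac{894064}{37} \approx -24164.0$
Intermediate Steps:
$\left(-74 - 78\right) \left(\frac{1}{-37} + 159\right) = \left(-74 - 78\right) \left(- \frac{1}{37} + 159\right) = \left(-152\right) \frac{5882}{37} = - \frac{894064}{37}$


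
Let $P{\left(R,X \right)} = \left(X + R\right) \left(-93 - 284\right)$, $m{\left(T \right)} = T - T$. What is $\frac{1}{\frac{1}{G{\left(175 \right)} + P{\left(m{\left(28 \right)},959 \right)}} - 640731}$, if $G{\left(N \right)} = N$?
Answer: $- \frac{361368}{231539680009} \approx -1.5607 \cdot 10^{-6}$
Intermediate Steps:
$m{\left(T \right)} = 0$
$P{\left(R,X \right)} = - 377 R - 377 X$ ($P{\left(R,X \right)} = \left(R + X\right) \left(-377\right) = - 377 R - 377 X$)
$\frac{1}{\frac{1}{G{\left(175 \right)} + P{\left(m{\left(28 \right)},959 \right)}} - 640731} = \frac{1}{\frac{1}{175 - 361543} - 640731} = \frac{1}{\frac{1}{-361368} - 640731} = \frac{1}{- \frac{1}{361368} - 640731} = \frac{1}{- \frac{231539680009}{361368}} = - \frac{361368}{231539680009}$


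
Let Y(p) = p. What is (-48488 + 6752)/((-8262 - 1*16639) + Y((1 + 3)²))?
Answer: 13912/8295 ≈ 1.6772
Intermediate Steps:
(-48488 + 6752)/((-8262 - 1*16639) + Y((1 + 3)²)) = (-48488 + 6752)/((-8262 - 1*16639) + (1 + 3)²) = -41736/((-8262 - 16639) + 4²) = -41736/(-24901 + 16) = -41736/(-24885) = -41736*(-1/24885) = 13912/8295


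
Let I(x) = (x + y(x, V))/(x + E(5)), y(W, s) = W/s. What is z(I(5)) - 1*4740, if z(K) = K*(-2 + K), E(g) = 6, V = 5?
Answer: -573636/121 ≈ -4740.8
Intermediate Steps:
I(x) = 6*x/(5*(6 + x)) (I(x) = (x + x/5)/(x + 6) = (x + x*(⅕))/(6 + x) = (x + x/5)/(6 + x) = (6*x/5)/(6 + x) = 6*x/(5*(6 + x)))
z(I(5)) - 1*4740 = ((6/5)*5/(6 + 5))*(-2 + (6/5)*5/(6 + 5)) - 1*4740 = ((6/5)*5/11)*(-2 + (6/5)*5/11) - 4740 = ((6/5)*5*(1/11))*(-2 + (6/5)*5*(1/11)) - 4740 = 6*(-2 + 6/11)/11 - 4740 = (6/11)*(-16/11) - 4740 = -96/121 - 4740 = -573636/121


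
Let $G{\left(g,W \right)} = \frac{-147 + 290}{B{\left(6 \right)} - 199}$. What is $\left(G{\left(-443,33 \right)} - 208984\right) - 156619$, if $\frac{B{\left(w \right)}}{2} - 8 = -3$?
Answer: $- \frac{69099110}{189} \approx -3.656 \cdot 10^{5}$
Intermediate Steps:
$B{\left(w \right)} = 10$ ($B{\left(w \right)} = 16 + 2 \left(-3\right) = 16 - 6 = 10$)
$G{\left(g,W \right)} = - \frac{143}{189}$ ($G{\left(g,W \right)} = \frac{-147 + 290}{10 - 199} = \frac{143}{-189} = 143 \left(- \frac{1}{189}\right) = - \frac{143}{189}$)
$\left(G{\left(-443,33 \right)} - 208984\right) - 156619 = \left(- \frac{143}{189} - 208984\right) - 156619 = - \frac{39498119}{189} - 156619 = - \frac{69099110}{189}$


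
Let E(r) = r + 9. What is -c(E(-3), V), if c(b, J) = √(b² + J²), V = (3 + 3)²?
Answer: -6*√37 ≈ -36.497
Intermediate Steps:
E(r) = 9 + r
V = 36 (V = 6² = 36)
c(b, J) = √(J² + b²)
-c(E(-3), V) = -√(36² + (9 - 3)²) = -√(1296 + 6²) = -√(1296 + 36) = -√1332 = -6*√37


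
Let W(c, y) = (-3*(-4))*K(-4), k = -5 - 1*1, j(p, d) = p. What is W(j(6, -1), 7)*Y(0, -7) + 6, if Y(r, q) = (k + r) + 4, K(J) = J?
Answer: 102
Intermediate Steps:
k = -6 (k = -5 - 1 = -6)
W(c, y) = -48 (W(c, y) = -3*(-4)*(-4) = 12*(-4) = -48)
Y(r, q) = -2 + r (Y(r, q) = (-6 + r) + 4 = -2 + r)
W(j(6, -1), 7)*Y(0, -7) + 6 = -48*(-2 + 0) + 6 = -48*(-2) + 6 = 96 + 6 = 102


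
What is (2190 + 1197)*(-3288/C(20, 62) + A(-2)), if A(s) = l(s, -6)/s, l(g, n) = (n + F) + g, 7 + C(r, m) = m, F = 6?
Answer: -10950171/55 ≈ -1.9909e+5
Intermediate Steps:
C(r, m) = -7 + m
l(g, n) = 6 + g + n (l(g, n) = (n + 6) + g = (6 + n) + g = 6 + g + n)
A(s) = 1 (A(s) = (6 + s - 6)/s = s/s = 1)
(2190 + 1197)*(-3288/C(20, 62) + A(-2)) = (2190 + 1197)*(-3288/(-7 + 62) + 1) = 3387*(-3288/55 + 1) = 3387*(-3233/55) = -10950171/55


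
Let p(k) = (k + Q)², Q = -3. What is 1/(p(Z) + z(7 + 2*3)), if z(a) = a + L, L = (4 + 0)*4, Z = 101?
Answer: 1/9633 ≈ 0.00010381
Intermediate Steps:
L = 16 (L = 4*4 = 16)
p(k) = (-3 + k)² (p(k) = (k - 3)² = (-3 + k)²)
z(a) = 16 + a (z(a) = a + 16 = 16 + a)
1/(p(Z) + z(7 + 2*3)) = 1/((-3 + 101)² + (16 + (7 + 2*3))) = 1/(98² + (16 + (7 + 6))) = 1/(9604 + (16 + 13)) = 1/(9604 + 29) = 1/9633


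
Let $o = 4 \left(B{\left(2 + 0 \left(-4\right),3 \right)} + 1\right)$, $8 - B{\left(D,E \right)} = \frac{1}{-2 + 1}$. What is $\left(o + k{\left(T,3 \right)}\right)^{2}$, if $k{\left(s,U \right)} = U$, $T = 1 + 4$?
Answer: $1849$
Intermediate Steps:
$T = 5$
$B{\left(D,E \right)} = 9$ ($B{\left(D,E \right)} = 8 - \frac{1}{-2 + 1} = 8 - \frac{1}{-1} = 8 - -1 = 8 + 1 = 9$)
$o = 40$ ($o = 4 \left(9 + 1\right) = 4 \cdot 10 = 40$)
$\left(o + k{\left(T,3 \right)}\right)^{2} = \left(40 + 3\right)^{2} = 43^{2} = 1849$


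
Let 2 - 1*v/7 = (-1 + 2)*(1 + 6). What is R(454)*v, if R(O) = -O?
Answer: 15890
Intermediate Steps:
v = -35 (v = 14 - 7*(-1 + 2)*(1 + 6) = 14 - 7*7 = 14 - 49 = -35)
R(454)*v = -1*454*(-35) = -454*(-35) = 15890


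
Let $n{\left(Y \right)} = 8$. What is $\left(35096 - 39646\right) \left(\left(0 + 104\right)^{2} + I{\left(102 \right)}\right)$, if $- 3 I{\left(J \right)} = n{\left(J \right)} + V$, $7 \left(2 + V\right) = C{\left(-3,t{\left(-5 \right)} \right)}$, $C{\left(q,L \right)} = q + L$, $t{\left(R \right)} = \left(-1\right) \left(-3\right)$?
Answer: $-49203700$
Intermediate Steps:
$t{\left(R \right)} = 3$
$C{\left(q,L \right)} = L + q$
$V = -2$ ($V = -2 + \frac{3 - 3}{7} = -2 + \frac{1}{7} \cdot 0 = -2 + 0 = -2$)
$I{\left(J \right)} = -2$ ($I{\left(J \right)} = - \frac{8 - 2}{3} = \left(- \frac{1}{3}\right) 6 = -2$)
$\left(35096 - 39646\right) \left(\left(0 + 104\right)^{2} + I{\left(102 \right)}\right) = \left(35096 - 39646\right) \left(\left(0 + 104\right)^{2} - 2\right) = - 4550 \left(104^{2} - 2\right) = - 4550 \left(10816 - 2\right) = \left(-4550\right) 10814 = -49203700$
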